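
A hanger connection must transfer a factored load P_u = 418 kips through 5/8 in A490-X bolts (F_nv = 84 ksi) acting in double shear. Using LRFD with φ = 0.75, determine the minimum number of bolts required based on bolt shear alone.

11 bolts

A_b = π·0.625²/4 = 0.3068 in².
Per-bolt design strength φR_n = 0.75 × 84 × 0.3068 × 2 = 38.66 kips.
n ≥ 418 / 38.66 = 10.81 → use 11 bolts.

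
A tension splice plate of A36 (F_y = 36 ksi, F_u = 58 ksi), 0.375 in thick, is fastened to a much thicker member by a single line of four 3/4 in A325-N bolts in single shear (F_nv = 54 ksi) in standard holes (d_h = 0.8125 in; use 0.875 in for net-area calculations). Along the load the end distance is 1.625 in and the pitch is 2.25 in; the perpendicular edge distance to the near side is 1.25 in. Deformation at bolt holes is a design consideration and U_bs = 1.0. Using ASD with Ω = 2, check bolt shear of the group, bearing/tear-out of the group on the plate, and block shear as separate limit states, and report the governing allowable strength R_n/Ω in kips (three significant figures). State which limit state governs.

42.8 kips (block shear governs)

Bolt shear: A_b = π·0.75²/4 = 0.4418 in²; R_n = 54 × 0.4418 × 4 × 1 = 95.43 kips → 95.43 / 2 = 47.7 kips.
Bearing: edge l_c = 1.219, r_n = 31.81 kips; interior l_c = 1.438, r_n = 37.52 kips; R_n = 31.81 + 3·37.52 = 144.4 kips → 72.2 kips.
Block shear: A_gv = 3.141, A_nv = 1.992, A_nt = 0.3047 in²; R_n = min(0.6F_uA_nv, 0.6F_yA_gv) + U_bs·F_u·A_nt = 85.51 kips → 42.8 kips.
Block shear governs: 42.8 kips.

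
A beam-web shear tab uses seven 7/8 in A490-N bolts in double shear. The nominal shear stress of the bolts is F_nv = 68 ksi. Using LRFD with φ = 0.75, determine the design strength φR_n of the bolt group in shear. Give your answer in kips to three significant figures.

429 kips

A_b = π × 0.875² / 4 = 0.6013 in².
R_n = F_nv · A_b · n · n_s = 68 × 0.6013 × 7 × 2 = 572.5 kips.
Design strength φR_n = 0.75 × 572.5 = 429 kips.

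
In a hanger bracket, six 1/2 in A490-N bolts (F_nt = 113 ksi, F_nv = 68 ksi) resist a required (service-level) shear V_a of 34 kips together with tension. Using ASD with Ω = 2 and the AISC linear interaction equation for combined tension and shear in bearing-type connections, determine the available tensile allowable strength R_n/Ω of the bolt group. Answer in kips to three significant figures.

30 kips

A_b = π·0.5²/4 = 0.1963 in²; f_rv = 34 / (6 × 0.1963) = 28.86 ksi.
F'_nt = 1.3 F_nt − (Ω F_nt / F_nv) f_rv = 1.3·113 − (2·113/68)·28.86 = 50.98 ksi, capped at F_nt → F'_nt = 50.98 ksi.
R_n = F'_nt · A_b · n = 50.98 × 0.1963 × 6 = 60.06 kips.
Allowable strength R_n/Ω = 60.06 / 2 = 30 kips.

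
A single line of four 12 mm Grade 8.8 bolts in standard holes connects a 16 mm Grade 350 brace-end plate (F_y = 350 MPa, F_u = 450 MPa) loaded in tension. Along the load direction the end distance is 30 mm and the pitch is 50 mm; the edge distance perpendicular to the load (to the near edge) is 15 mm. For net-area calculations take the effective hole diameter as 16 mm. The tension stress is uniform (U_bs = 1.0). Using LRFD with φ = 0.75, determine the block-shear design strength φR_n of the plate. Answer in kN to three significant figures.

Shear plane L_v = 30 + 3·50 = 180 mm; A_gv = 180 × 16 = 2880 mm².
A_nv = (180 − 3.5·16) × 16 = 1984 mm².
A_nt = (15 − 0.5·16) × 16 = 112 mm².
0.6 F_u A_nv = 535.7 kN; 0.6 F_y A_gv = 604.8 kN → shear rupture governs the shear term.
R_n = 535.7 + 1.0 × 450 × 112 / 1000 = 586.1 kN.
Design strength φR_n = 0.75 × 586.1 = 440 kN.

440 kN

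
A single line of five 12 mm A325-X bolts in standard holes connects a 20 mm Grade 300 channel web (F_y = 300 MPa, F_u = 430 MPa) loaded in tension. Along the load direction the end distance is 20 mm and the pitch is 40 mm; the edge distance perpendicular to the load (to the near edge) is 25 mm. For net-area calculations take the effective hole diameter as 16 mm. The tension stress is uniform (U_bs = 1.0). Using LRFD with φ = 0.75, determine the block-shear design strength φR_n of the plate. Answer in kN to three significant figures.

528 kN

Shear plane L_v = 20 + 4·40 = 180 mm; A_gv = 180 × 20 = 3600 mm².
A_nv = (180 − 4.5·16) × 20 = 2160 mm².
A_nt = (25 − 0.5·16) × 20 = 340 mm².
0.6 F_u A_nv = 557.3 kN; 0.6 F_y A_gv = 648 kN → shear rupture governs the shear term.
R_n = 557.3 + 1.0 × 430 × 340 / 1000 = 703.5 kN.
Design strength φR_n = 0.75 × 703.5 = 528 kN.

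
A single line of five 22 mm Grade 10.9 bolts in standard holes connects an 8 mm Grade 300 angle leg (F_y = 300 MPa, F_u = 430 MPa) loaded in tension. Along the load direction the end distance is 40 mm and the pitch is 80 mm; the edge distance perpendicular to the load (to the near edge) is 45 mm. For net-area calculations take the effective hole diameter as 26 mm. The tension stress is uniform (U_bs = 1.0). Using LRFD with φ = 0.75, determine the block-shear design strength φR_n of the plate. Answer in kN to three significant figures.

Shear plane L_v = 40 + 4·80 = 360 mm; A_gv = 360 × 8 = 2880 mm².
A_nv = (360 − 4.5·26) × 8 = 1944 mm².
A_nt = (45 − 0.5·26) × 8 = 256 mm².
0.6 F_u A_nv = 501.6 kN; 0.6 F_y A_gv = 518.4 kN → shear rupture governs the shear term.
R_n = 501.6 + 1.0 × 430 × 256 / 1000 = 611.6 kN.
Design strength φR_n = 0.75 × 611.6 = 459 kN.

459 kN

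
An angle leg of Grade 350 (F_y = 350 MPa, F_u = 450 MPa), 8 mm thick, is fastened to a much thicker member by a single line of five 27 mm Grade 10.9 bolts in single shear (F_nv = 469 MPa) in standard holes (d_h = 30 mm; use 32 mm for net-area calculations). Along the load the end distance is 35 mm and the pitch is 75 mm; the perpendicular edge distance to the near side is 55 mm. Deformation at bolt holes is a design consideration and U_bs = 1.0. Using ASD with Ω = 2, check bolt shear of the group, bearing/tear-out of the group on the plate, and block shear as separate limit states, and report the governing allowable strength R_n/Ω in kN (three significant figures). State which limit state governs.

Bolt shear: A_b = π·27²/4 = 572.6 mm²; R_n = 469 × 572.6 × 5 × 1 / 1000 = 1343 kN → 1343 / 2 = 671 kN.
Bearing: edge l_c = 20, r_n = 86.4 kN; interior l_c = 45, r_n = 194.4 kN; R_n = 86.4 + 4·194.4 = 864 kN → 432 kN.
Block shear: A_gv = 2680, A_nv = 1528, A_nt = 312 mm²; R_n = min(0.6F_uA_nv, 0.6F_yA_gv) + U_bs·F_u·A_nt = 553 kN → 276 kN.
Block shear governs: 276 kN.

276 kN (block shear governs)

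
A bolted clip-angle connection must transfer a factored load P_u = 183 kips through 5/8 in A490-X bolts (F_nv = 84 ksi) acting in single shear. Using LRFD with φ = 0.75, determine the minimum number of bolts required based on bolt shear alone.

10 bolts

A_b = π·0.625²/4 = 0.3068 in².
Per-bolt design strength φR_n = 0.75 × 84 × 0.3068 × 1 = 19.33 kips.
n ≥ 183 / 19.33 = 9.468 → use 10 bolts.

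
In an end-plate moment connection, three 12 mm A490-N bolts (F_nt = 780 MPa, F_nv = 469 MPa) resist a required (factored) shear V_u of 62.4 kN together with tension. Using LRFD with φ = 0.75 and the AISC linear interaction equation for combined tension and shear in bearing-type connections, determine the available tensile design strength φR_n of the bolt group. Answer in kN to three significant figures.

154 kN

A_b = π·12²/4 = 113.1 mm²; f_rv = 62.4 × 1000 / (3 × 113.1) = 183.9 MPa.
F'_nt = 1.3 F_nt − (F_nt / φF_nv) f_rv = 1.3·780 − (780/(0.75·469))·183.9 = 606.2 MPa, capped at F_nt → F'_nt = 606.2 MPa.
R_n = F'_nt · A_b · n = 606.2 × 113.1 × 3 / 1000 = 205.7 kN.
Design strength φR_n = 0.75 × 205.7 = 154 kN.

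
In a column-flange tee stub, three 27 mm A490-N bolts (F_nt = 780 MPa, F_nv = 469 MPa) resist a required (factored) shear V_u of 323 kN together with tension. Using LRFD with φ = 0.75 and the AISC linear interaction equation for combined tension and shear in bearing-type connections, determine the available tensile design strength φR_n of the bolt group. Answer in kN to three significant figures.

769 kN

A_b = π·27²/4 = 572.6 mm²; f_rv = 323 × 1000 / (3 × 572.6) = 188 MPa.
F'_nt = 1.3 F_nt − (F_nt / φF_nv) f_rv = 1.3·780 − (780/(0.75·469))·188 = 597 MPa, capped at F_nt → F'_nt = 597 MPa.
R_n = F'_nt · A_b · n = 597 × 572.6 × 3 / 1000 = 1025 kN.
Design strength φR_n = 0.75 × 1025 = 769 kN.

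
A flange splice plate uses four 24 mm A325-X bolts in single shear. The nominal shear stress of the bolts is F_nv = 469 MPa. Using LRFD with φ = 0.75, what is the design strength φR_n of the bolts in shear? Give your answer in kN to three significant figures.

637 kN

A_b = π × 24² / 4 = 452.4 mm².
R_n = F_nv · A_b · n · n_s = 469 × 452.4 × 4 × 1 / 1000 = 848.7 kN.
Design strength φR_n = 0.75 × 848.7 = 637 kN.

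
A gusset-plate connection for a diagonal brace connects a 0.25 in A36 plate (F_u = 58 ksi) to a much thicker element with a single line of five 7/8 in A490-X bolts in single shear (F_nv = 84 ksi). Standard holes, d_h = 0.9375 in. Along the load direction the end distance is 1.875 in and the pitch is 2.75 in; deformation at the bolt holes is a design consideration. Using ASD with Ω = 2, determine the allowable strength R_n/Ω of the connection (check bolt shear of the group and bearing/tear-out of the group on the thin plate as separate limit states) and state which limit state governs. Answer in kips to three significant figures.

Bolt shear: A_b = π·0.875²/4 = 0.6013 in²; R_n = 84 × 0.6013 × 5 × 1 = 252.6 kips → 252.6 / 2 = 126 kips.
Bearing (1.2 l_c t F_u ≤ 2.4 d t F_u): upper limit = 2.4·0.875·0.25·58 = 30.45 kips.
  Edge l_c = 1.875 − 0.9375/2 = 1.406 → r_n = 24.47 kips; interior l_c = 2.75 − 0.9375 = 1.812 → r_n = 30.45 kips.
  R_n,bearing = 1·24.47 + 4·30.45 = 146.3 kips → 146.3 / 2 = 73.1 kips.
Bearing governs: 73.1 kips.

73.1 kips (bearing governs)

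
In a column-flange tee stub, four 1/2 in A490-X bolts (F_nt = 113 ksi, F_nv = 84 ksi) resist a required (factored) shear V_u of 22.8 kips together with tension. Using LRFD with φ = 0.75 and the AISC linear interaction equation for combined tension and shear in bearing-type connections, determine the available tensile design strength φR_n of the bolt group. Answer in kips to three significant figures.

A_b = π·0.5²/4 = 0.1963 in²; f_rv = 22.8 / (4 × 0.1963) = 29.03 ksi.
F'_nt = 1.3 F_nt − (F_nt / φF_nv) f_rv = 1.3·113 − (113/(0.75·84))·29.03 = 94.83 ksi, capped at F_nt → F'_nt = 94.83 ksi.
R_n = F'_nt · A_b · n = 94.83 × 0.1963 × 4 = 74.48 kips.
Design strength φR_n = 0.75 × 74.48 = 55.9 kips.

55.9 kips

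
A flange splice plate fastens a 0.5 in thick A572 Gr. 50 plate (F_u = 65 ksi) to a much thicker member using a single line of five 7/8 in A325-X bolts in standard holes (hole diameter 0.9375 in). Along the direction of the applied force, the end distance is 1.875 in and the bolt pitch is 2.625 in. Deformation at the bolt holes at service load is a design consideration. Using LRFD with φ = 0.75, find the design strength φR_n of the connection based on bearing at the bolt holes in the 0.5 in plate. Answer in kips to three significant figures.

239 kips

Per bolt r_n = 1.2 l_c t F_u ≤ 2.4 d t F_u; upper limit = 2.4 × 0.875 × 0.5 × 65 = 68.25 kips.
Edge bolt: l_c = 1.875 − 0.9375/2 = 1.406 in → 1.2 × 1.406 × 0.5 × 65 = 54.84 → r_n = 54.84 kips.
Interior bolts: l_c = 2.625 − 0.9375 = 1.688 in → 1.2 × 1.688 × 0.5 × 65 = 65.81 → r_n = 65.81 kips.
R_n = 1 × 54.84 + 4 × 65.81 = 318.1 kips.
Design strength φR_n = 0.75 × 318.1 = 239 kips.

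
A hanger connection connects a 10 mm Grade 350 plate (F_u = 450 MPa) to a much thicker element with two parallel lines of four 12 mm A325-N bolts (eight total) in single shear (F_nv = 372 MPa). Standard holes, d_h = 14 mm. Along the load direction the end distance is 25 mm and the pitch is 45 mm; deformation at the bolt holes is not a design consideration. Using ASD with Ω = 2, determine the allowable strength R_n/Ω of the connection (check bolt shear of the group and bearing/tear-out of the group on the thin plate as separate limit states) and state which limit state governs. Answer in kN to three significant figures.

Bolt shear: A_b = π·12²/4 = 113.1 mm²; R_n = 372 × 113.1 × 8 × 1 / 1000 = 336.6 kN → 336.6 / 2 = 168 kN.
Bearing (1.5 l_c t F_u ≤ 3.0 d t F_u): upper limit = 3.0·12·10·450 / 1000 = 162 kN.
  Edge l_c = 25 − 14/2 = 18 → r_n = 121.5 kN; interior l_c = 45 − 14 = 31 → r_n = 162 kN.
  R_n,bearing = 2·121.5 + 6·162 = 1215 kN → 1215 / 2 = 608 kN.
Bolt shear governs: 168 kN.

168 kN (bolt shear governs)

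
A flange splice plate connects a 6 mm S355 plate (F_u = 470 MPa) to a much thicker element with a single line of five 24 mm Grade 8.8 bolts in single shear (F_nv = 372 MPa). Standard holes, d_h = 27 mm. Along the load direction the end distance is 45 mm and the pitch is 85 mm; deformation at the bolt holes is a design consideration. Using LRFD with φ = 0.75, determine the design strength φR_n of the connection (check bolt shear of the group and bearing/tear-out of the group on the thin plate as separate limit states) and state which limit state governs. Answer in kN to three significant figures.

Bolt shear: A_b = π·24²/4 = 452.4 mm²; R_n = 372 × 452.4 × 5 × 1 / 1000 = 841.4 kN → 0.75 × 841.4 = 631 kN.
Bearing (1.2 l_c t F_u ≤ 2.4 d t F_u): upper limit = 2.4·24·6·470 / 1000 = 162.4 kN.
  Edge l_c = 45 − 27/2 = 31.5 → r_n = 106.6 kN; interior l_c = 85 − 27 = 58 → r_n = 162.4 kN.
  R_n,bearing = 1·106.6 + 4·162.4 = 756.3 kN → 0.75 × 756.3 = 567 kN.
Bearing governs: 567 kN.

567 kN (bearing governs)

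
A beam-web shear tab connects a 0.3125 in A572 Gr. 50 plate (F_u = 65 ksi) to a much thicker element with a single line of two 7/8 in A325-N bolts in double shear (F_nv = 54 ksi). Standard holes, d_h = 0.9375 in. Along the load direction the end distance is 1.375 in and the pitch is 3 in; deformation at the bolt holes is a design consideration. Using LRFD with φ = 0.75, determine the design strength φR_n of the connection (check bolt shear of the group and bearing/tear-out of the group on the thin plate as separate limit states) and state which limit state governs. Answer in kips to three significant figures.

48.6 kips (bearing governs)

Bolt shear: A_b = π·0.875²/4 = 0.6013 in²; R_n = 54 × 0.6013 × 2 × 2 = 129.9 kips → 0.75 × 129.9 = 97.4 kips.
Bearing (1.2 l_c t F_u ≤ 2.4 d t F_u): upper limit = 2.4·0.875·0.3125·65 = 42.66 kips.
  Edge l_c = 1.375 − 0.9375/2 = 0.9062 → r_n = 22.09 kips; interior l_c = 3 − 0.9375 = 2.062 → r_n = 42.66 kips.
  R_n,bearing = 1·22.09 + 1·42.66 = 64.75 kips → 0.75 × 64.75 = 48.6 kips.
Bearing governs: 48.6 kips.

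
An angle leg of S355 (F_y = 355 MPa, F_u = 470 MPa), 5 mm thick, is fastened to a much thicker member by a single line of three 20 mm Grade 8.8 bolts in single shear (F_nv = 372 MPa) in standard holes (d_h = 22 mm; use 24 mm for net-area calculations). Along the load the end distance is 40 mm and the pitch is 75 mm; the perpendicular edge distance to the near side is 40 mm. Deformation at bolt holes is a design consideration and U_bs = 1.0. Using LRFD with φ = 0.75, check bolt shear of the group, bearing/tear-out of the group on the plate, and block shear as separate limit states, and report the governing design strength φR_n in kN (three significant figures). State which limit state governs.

187 kN (block shear governs)

Bolt shear: A_b = π·20²/4 = 314.2 mm²; R_n = 372 × 314.2 × 3 × 1 / 1000 = 350.6 kN → 0.75 × 350.6 = 263 kN.
Bearing: edge l_c = 29, r_n = 81.78 kN; interior l_c = 53, r_n = 112.8 kN; R_n = 81.78 + 2·112.8 = 307.4 kN → 231 kN.
Block shear: A_gv = 950, A_nv = 650, A_nt = 140 mm²; R_n = min(0.6F_uA_nv, 0.6F_yA_gv) + U_bs·F_u·A_nt = 249.1 kN → 187 kN.
Block shear governs: 187 kN.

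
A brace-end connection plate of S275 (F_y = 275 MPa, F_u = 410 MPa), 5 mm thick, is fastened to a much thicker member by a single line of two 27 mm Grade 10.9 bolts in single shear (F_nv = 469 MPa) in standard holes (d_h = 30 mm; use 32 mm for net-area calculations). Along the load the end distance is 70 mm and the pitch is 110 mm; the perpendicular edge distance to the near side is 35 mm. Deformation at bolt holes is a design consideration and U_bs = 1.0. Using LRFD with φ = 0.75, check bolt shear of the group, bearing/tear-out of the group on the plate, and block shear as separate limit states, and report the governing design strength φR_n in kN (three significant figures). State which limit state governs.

Bolt shear: A_b = π·27²/4 = 572.6 mm²; R_n = 469 × 572.6 × 2 × 1 / 1000 = 537.1 kN → 0.75 × 537.1 = 403 kN.
Bearing: edge l_c = 55, r_n = 132.8 kN; interior l_c = 80, r_n = 132.8 kN; R_n = 132.8 + 1·132.8 = 265.7 kN → 199 kN.
Block shear: A_gv = 900, A_nv = 660, A_nt = 95 mm²; R_n = min(0.6F_uA_nv, 0.6F_yA_gv) + U_bs·F_u·A_nt = 187.5 kN → 141 kN.
Block shear governs: 141 kN.

141 kN (block shear governs)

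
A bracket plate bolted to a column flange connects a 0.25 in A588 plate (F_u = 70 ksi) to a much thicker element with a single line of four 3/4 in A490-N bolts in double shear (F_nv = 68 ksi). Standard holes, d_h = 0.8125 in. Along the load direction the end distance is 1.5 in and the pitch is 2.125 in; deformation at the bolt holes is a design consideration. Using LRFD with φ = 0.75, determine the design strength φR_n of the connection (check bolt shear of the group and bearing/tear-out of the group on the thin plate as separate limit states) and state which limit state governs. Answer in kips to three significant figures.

Bolt shear: A_b = π·0.75²/4 = 0.4418 in²; R_n = 68 × 0.4418 × 4 × 2 = 240.3 kips → 0.75 × 240.3 = 180 kips.
Bearing (1.2 l_c t F_u ≤ 2.4 d t F_u): upper limit = 2.4·0.75·0.25·70 = 31.5 kips.
  Edge l_c = 1.5 − 0.8125/2 = 1.094 → r_n = 22.97 kips; interior l_c = 2.125 − 0.8125 = 1.312 → r_n = 27.56 kips.
  R_n,bearing = 1·22.97 + 3·27.56 = 105.7 kips → 0.75 × 105.7 = 79.2 kips.
Bearing governs: 79.2 kips.

79.2 kips (bearing governs)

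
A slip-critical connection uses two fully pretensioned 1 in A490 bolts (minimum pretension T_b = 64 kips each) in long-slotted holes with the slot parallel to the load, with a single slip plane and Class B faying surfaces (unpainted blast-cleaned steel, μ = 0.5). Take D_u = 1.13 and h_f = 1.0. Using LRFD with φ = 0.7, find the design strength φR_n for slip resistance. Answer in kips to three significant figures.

R_n = μ · D_u · h_f · T_b · n_s · n_b = 0.5 × 1.13 × 1.0 × 64 × 1 × 2 = 72.32 kips.
Design strength φR_n = 0.7 × 72.32 = 50.6 kips.

50.6 kips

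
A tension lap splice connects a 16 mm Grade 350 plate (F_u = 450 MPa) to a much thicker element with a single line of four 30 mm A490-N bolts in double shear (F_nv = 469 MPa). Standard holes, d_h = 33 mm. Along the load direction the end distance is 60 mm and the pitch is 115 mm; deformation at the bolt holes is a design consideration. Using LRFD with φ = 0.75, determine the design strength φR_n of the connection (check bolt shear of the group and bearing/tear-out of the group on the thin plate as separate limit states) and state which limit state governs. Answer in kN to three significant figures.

Bolt shear: A_b = π·30²/4 = 706.9 mm²; R_n = 469 × 706.9 × 4 × 2 / 1000 = 2652 kN → 0.75 × 2652 = 1990 kN.
Bearing (1.2 l_c t F_u ≤ 2.4 d t F_u): upper limit = 2.4·30·16·450 / 1000 = 518.4 kN.
  Edge l_c = 60 − 33/2 = 43.5 → r_n = 375.8 kN; interior l_c = 115 − 33 = 82 → r_n = 518.4 kN.
  R_n,bearing = 1·375.8 + 3·518.4 = 1931 kN → 0.75 × 1931 = 1450 kN.
Bearing governs: 1450 kN.

1450 kN (bearing governs)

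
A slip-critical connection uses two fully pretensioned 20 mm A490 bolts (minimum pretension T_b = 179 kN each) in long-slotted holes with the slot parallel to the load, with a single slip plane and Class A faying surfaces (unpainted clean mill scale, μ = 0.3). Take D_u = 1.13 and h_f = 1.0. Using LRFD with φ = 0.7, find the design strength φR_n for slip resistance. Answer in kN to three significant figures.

R_n = μ · D_u · h_f · T_b · n_s · n_b = 0.3 × 1.13 × 1.0 × 179 × 1 × 2 = 121.4 kN.
Design strength φR_n = 0.7 × 121.4 = 85 kN.

85 kN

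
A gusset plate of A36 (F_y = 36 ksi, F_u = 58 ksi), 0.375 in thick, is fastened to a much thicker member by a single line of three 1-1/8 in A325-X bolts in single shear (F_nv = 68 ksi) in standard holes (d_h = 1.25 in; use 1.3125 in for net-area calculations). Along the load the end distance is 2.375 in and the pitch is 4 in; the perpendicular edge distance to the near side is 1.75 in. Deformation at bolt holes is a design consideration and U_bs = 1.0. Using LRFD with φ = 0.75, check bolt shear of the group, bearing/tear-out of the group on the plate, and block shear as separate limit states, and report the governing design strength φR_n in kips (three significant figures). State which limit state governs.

80.9 kips (block shear governs)

Bolt shear: A_b = π·1.125²/4 = 0.994 in²; R_n = 68 × 0.994 × 3 × 1 = 202.8 kips → 0.75 × 202.8 = 152 kips.
Bearing: edge l_c = 1.75, r_n = 45.68 kips; interior l_c = 2.75, r_n = 58.72 kips; R_n = 45.68 + 2·58.72 = 163.1 kips → 122 kips.
Block shear: A_gv = 3.891, A_nv = 2.66, A_nt = 0.4102 in²; R_n = min(0.6F_uA_nv, 0.6F_yA_gv) + U_bs·F_u·A_nt = 107.8 kips → 80.9 kips.
Block shear governs: 80.9 kips.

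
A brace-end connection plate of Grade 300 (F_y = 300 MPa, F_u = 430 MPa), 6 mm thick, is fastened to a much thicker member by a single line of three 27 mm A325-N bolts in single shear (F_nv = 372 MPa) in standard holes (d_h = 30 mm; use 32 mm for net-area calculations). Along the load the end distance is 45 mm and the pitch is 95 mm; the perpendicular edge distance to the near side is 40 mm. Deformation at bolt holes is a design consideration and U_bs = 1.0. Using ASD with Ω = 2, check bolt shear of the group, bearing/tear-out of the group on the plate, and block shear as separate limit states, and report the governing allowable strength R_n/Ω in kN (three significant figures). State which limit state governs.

151 kN (block shear governs)

Bolt shear: A_b = π·27²/4 = 572.6 mm²; R_n = 372 × 572.6 × 3 × 1 / 1000 = 639 kN → 639 / 2 = 319 kN.
Bearing: edge l_c = 30, r_n = 92.88 kN; interior l_c = 65, r_n = 167.2 kN; R_n = 92.88 + 2·167.2 = 427.2 kN → 214 kN.
Block shear: A_gv = 1410, A_nv = 930, A_nt = 144 mm²; R_n = min(0.6F_uA_nv, 0.6F_yA_gv) + U_bs·F_u·A_nt = 301.9 kN → 151 kN.
Block shear governs: 151 kN.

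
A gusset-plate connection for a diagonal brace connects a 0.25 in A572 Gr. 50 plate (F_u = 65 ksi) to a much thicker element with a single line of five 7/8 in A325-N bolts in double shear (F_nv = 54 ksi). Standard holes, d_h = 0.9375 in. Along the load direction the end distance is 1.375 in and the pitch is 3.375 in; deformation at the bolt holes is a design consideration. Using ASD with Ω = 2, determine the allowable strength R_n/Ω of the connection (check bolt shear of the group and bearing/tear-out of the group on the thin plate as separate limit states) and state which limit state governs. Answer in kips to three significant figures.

77.1 kips (bearing governs)

Bolt shear: A_b = π·0.875²/4 = 0.6013 in²; R_n = 54 × 0.6013 × 5 × 2 = 324.7 kips → 324.7 / 2 = 162 kips.
Bearing (1.2 l_c t F_u ≤ 2.4 d t F_u): upper limit = 2.4·0.875·0.25·65 = 34.12 kips.
  Edge l_c = 1.375 − 0.9375/2 = 0.9062 → r_n = 17.67 kips; interior l_c = 3.375 − 0.9375 = 2.438 → r_n = 34.12 kips.
  R_n,bearing = 1·17.67 + 4·34.12 = 154.2 kips → 154.2 / 2 = 77.1 kips.
Bearing governs: 77.1 kips.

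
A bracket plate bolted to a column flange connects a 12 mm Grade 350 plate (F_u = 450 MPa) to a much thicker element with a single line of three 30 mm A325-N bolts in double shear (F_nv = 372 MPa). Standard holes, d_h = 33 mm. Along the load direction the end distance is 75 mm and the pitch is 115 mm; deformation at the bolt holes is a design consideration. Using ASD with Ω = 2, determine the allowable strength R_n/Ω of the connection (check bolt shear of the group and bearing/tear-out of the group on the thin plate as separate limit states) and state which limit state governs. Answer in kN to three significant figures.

578 kN (bearing governs)

Bolt shear: A_b = π·30²/4 = 706.9 mm²; R_n = 372 × 706.9 × 3 × 2 / 1000 = 1578 kN → 1578 / 2 = 789 kN.
Bearing (1.2 l_c t F_u ≤ 2.4 d t F_u): upper limit = 2.4·30·12·450 / 1000 = 388.8 kN.
  Edge l_c = 75 − 33/2 = 58.5 → r_n = 379.1 kN; interior l_c = 115 − 33 = 82 → r_n = 388.8 kN.
  R_n,bearing = 1·379.1 + 2·388.8 = 1157 kN → 1157 / 2 = 578 kN.
Bearing governs: 578 kN.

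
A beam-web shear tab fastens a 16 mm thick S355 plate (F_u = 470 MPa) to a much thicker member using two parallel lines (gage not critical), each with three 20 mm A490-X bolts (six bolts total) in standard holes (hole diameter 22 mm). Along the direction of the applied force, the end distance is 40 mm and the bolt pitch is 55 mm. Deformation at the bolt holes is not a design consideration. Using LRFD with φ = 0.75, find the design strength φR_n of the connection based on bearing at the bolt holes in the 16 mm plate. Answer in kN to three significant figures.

1610 kN

Per bolt r_n = 1.5 l_c t F_u ≤ 3.0 d t F_u; upper limit = 3.0 × 20 × 16 × 470 / 1000 = 451.2 kN.
Edge bolt: l_c = 40 − 22/2 = 29 mm → 1.5 × 29 × 16 × 470 / 1000 = 327.1 → r_n = 327.1 kN.
Interior bolts: l_c = 55 − 22 = 33 mm → 1.5 × 33 × 16 × 470 / 1000 = 372.2 → r_n = 372.2 kN.
R_n = 2 × 327.1 + 4 × 372.2 = 2143 kN.
Design strength φR_n = 0.75 × 2143 = 1610 kN.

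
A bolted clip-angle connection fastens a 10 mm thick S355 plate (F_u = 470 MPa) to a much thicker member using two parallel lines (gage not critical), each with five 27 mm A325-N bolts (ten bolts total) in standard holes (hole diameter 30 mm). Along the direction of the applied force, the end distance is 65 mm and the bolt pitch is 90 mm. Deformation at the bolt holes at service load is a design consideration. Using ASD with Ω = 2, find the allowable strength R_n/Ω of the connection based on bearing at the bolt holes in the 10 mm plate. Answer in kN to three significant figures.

1500 kN

Per bolt r_n = 1.2 l_c t F_u ≤ 2.4 d t F_u; upper limit = 2.4 × 27 × 10 × 470 / 1000 = 304.6 kN.
Edge bolt: l_c = 65 − 30/2 = 50 mm → 1.2 × 50 × 10 × 470 / 1000 = 282 → r_n = 282 kN.
Interior bolts: l_c = 90 − 30 = 60 mm → 1.2 × 60 × 10 × 470 / 1000 = 338.4 → r_n = 304.6 kN.
R_n = 2 × 282 + 8 × 304.6 = 3000 kN.
Allowable strength R_n/Ω = 3000 / 2 = 1500 kN.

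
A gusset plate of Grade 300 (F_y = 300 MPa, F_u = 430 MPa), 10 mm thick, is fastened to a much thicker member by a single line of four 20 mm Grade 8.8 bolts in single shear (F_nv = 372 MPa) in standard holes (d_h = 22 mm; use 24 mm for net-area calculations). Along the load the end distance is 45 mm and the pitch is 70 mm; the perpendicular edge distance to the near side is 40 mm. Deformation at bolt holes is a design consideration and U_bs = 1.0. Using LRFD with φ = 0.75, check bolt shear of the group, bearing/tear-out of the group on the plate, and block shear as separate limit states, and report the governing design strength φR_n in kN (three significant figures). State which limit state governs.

351 kN (bolt shear governs)

Bolt shear: A_b = π·20²/4 = 314.2 mm²; R_n = 372 × 314.2 × 4 × 1 / 1000 = 467.5 kN → 0.75 × 467.5 = 351 kN.
Bearing: edge l_c = 34, r_n = 175.4 kN; interior l_c = 48, r_n = 206.4 kN; R_n = 175.4 + 3·206.4 = 794.6 kN → 596 kN.
Block shear: A_gv = 2550, A_nv = 1710, A_nt = 280 mm²; R_n = min(0.6F_uA_nv, 0.6F_yA_gv) + U_bs·F_u·A_nt = 561.6 kN → 421 kN.
Bolt shear governs: 351 kN.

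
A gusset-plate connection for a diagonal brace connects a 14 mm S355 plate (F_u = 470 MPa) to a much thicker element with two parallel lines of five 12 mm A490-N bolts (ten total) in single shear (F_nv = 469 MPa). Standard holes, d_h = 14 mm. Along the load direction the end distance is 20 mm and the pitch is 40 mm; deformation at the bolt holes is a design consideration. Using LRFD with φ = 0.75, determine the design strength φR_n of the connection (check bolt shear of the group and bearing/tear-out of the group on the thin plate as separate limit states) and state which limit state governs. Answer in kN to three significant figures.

398 kN (bolt shear governs)

Bolt shear: A_b = π·12²/4 = 113.1 mm²; R_n = 469 × 113.1 × 10 × 1 / 1000 = 530.4 kN → 0.75 × 530.4 = 398 kN.
Bearing (1.2 l_c t F_u ≤ 2.4 d t F_u): upper limit = 2.4·12·14·470 / 1000 = 189.5 kN.
  Edge l_c = 20 − 14/2 = 13 → r_n = 102.6 kN; interior l_c = 40 − 14 = 26 → r_n = 189.5 kN.
  R_n,bearing = 2·102.6 + 8·189.5 = 1721 kN → 0.75 × 1721 = 1290 kN.
Bolt shear governs: 398 kN.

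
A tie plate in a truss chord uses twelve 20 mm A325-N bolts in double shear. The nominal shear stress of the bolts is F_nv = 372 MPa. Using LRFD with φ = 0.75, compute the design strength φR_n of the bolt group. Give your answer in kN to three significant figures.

A_b = π × 20² / 4 = 314.2 mm².
R_n = F_nv · A_b · n · n_s = 372 × 314.2 × 12 × 2 / 1000 = 2805 kN.
Design strength φR_n = 0.75 × 2805 = 2100 kN.

2100 kN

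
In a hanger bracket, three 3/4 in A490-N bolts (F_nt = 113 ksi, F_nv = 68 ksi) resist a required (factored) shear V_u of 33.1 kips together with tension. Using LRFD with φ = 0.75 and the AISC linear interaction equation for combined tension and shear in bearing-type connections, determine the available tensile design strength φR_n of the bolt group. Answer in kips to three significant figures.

91 kips

A_b = π·0.75²/4 = 0.4418 in²; f_rv = 33.1 / (3 × 0.4418) = 24.97 ksi.
F'_nt = 1.3 F_nt − (F_nt / φF_nv) f_rv = 1.3·113 − (113/(0.75·68))·24.97 = 91.56 ksi, capped at F_nt → F'_nt = 91.56 ksi.
R_n = F'_nt · A_b · n = 91.56 × 0.4418 × 3 = 121.4 kips.
Design strength φR_n = 0.75 × 121.4 = 91 kips.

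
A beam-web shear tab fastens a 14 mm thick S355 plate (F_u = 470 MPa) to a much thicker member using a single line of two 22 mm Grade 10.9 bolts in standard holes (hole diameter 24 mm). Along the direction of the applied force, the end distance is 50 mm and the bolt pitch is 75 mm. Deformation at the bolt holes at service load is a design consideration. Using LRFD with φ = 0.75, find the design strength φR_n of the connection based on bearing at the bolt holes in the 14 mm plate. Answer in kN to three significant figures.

Per bolt r_n = 1.2 l_c t F_u ≤ 2.4 d t F_u; upper limit = 2.4 × 22 × 14 × 470 / 1000 = 347.4 kN.
Edge bolt: l_c = 50 − 24/2 = 38 mm → 1.2 × 38 × 14 × 470 / 1000 = 300 → r_n = 300 kN.
Interior bolts: l_c = 75 − 24 = 51 mm → 1.2 × 51 × 14 × 470 / 1000 = 402.7 → r_n = 347.4 kN.
R_n = 1 × 300 + 1 × 347.4 = 647.5 kN.
Design strength φR_n = 0.75 × 647.5 = 486 kN.

486 kN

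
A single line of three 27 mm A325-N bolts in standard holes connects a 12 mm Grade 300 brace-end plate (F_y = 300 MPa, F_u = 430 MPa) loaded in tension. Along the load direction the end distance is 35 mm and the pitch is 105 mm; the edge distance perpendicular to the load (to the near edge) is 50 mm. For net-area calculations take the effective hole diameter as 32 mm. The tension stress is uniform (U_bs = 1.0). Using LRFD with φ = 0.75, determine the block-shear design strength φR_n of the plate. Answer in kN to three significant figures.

Shear plane L_v = 35 + 2·105 = 245 mm; A_gv = 245 × 12 = 2940 mm².
A_nv = (245 − 2.5·32) × 12 = 1980 mm².
A_nt = (50 − 0.5·32) × 12 = 408 mm².
0.6 F_u A_nv = 510.8 kN; 0.6 F_y A_gv = 529.2 kN → shear rupture governs the shear term.
R_n = 510.8 + 1.0 × 430 × 408 / 1000 = 686.3 kN.
Design strength φR_n = 0.75 × 686.3 = 515 kN.

515 kN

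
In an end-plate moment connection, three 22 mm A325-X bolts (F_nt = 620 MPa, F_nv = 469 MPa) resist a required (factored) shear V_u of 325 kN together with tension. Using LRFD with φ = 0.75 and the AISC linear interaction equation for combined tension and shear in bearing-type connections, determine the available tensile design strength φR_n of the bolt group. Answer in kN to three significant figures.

260 kN

A_b = π·22²/4 = 380.1 mm²; f_rv = 325 × 1000 / (3 × 380.1) = 285 MPa.
F'_nt = 1.3 F_nt − (F_nt / φF_nv) f_rv = 1.3·620 − (620/(0.75·469))·285 = 303.7 MPa, capped at F_nt → F'_nt = 303.7 MPa.
R_n = F'_nt · A_b · n = 303.7 × 380.1 × 3 / 1000 = 346.3 kN.
Design strength φR_n = 0.75 × 346.3 = 260 kN.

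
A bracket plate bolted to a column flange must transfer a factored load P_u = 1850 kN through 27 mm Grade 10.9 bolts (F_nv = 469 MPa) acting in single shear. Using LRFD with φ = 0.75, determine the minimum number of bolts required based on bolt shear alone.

A_b = π·27²/4 = 572.6 mm².
Per-bolt design strength φR_n = 0.75 × 469 × 572.6 × 1 / 1000 = 201.4 kN.
n ≥ 1850 / 201.4 = 9.186 → use 10 bolts.

10 bolts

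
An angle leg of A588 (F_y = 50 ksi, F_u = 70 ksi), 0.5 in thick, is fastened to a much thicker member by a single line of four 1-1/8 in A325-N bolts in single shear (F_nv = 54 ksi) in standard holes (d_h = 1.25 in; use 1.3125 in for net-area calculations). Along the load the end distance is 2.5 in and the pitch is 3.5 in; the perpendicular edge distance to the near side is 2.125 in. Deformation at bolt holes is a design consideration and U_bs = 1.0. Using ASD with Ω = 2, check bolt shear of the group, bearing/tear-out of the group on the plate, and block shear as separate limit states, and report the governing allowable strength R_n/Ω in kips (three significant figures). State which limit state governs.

107 kips (bolt shear governs)

Bolt shear: A_b = π·1.125²/4 = 0.994 in²; R_n = 54 × 0.994 × 4 × 1 = 214.7 kips → 214.7 / 2 = 107 kips.
Bearing: edge l_c = 1.875, r_n = 78.75 kips; interior l_c = 2.25, r_n = 94.5 kips; R_n = 78.75 + 3·94.5 = 362.2 kips → 181 kips.
Block shear: A_gv = 6.5, A_nv = 4.203, A_nt = 0.7344 in²; R_n = min(0.6F_uA_nv, 0.6F_yA_gv) + U_bs·F_u·A_nt = 227.9 kips → 114 kips.
Bolt shear governs: 107 kips.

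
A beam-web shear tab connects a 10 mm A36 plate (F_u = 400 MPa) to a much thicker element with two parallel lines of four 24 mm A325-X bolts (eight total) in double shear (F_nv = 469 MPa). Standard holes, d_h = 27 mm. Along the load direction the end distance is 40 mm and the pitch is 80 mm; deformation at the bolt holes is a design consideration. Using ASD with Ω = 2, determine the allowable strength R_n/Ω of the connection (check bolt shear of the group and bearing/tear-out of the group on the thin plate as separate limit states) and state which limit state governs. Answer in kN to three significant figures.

818 kN (bearing governs)

Bolt shear: A_b = π·24²/4 = 452.4 mm²; R_n = 469 × 452.4 × 8 × 2 / 1000 = 3395 kN → 3395 / 2 = 1700 kN.
Bearing (1.2 l_c t F_u ≤ 2.4 d t F_u): upper limit = 2.4·24·10·400 / 1000 = 230.4 kN.
  Edge l_c = 40 − 27/2 = 26.5 → r_n = 127.2 kN; interior l_c = 80 − 27 = 53 → r_n = 230.4 kN.
  R_n,bearing = 2·127.2 + 6·230.4 = 1637 kN → 1637 / 2 = 818 kN.
Bearing governs: 818 kN.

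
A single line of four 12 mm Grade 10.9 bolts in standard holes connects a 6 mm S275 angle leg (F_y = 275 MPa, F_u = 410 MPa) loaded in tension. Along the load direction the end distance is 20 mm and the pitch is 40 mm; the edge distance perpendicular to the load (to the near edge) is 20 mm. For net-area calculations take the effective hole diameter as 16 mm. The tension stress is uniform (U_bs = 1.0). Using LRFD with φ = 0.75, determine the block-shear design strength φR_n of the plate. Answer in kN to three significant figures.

115 kN

Shear plane L_v = 20 + 3·40 = 140 mm; A_gv = 140 × 6 = 840 mm².
A_nv = (140 − 3.5·16) × 6 = 504 mm².
A_nt = (20 − 0.5·16) × 6 = 72 mm².
0.6 F_u A_nv = 124 kN; 0.6 F_y A_gv = 138.6 kN → shear rupture governs the shear term.
R_n = 124 + 1.0 × 410 × 72 / 1000 = 153.5 kN.
Design strength φR_n = 0.75 × 153.5 = 115 kN.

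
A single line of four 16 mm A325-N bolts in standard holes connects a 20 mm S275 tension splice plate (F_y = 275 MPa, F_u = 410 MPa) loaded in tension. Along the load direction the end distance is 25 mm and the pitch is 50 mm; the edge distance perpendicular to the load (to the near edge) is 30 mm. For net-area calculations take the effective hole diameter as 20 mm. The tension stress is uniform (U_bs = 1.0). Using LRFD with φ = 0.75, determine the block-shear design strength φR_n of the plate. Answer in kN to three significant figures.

Shear plane L_v = 25 + 3·50 = 175 mm; A_gv = 175 × 20 = 3500 mm².
A_nv = (175 − 3.5·20) × 20 = 2100 mm².
A_nt = (30 − 0.5·20) × 20 = 400 mm².
0.6 F_u A_nv = 516.6 kN; 0.6 F_y A_gv = 577.5 kN → shear rupture governs the shear term.
R_n = 516.6 + 1.0 × 410 × 400 / 1000 = 680.6 kN.
Design strength φR_n = 0.75 × 680.6 = 510 kN.

510 kN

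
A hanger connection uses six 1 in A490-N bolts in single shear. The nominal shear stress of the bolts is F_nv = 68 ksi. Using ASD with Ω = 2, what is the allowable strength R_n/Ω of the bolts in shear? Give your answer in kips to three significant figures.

A_b = π × 1² / 4 = 0.7854 in².
R_n = F_nv · A_b · n · n_s = 68 × 0.7854 × 6 × 1 = 320.4 kips.
Allowable strength R_n/Ω = 320.4 / 2 = 160 kips.

160 kips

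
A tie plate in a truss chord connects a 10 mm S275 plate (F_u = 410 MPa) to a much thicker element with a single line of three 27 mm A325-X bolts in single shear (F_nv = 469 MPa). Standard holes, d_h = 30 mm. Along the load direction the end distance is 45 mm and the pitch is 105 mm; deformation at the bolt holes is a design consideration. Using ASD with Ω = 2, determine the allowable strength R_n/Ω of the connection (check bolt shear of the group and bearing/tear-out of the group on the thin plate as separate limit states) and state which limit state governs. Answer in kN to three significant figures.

339 kN (bearing governs)

Bolt shear: A_b = π·27²/4 = 572.6 mm²; R_n = 469 × 572.6 × 3 × 1 / 1000 = 805.6 kN → 805.6 / 2 = 403 kN.
Bearing (1.2 l_c t F_u ≤ 2.4 d t F_u): upper limit = 2.4·27·10·410 / 1000 = 265.7 kN.
  Edge l_c = 45 − 30/2 = 30 → r_n = 147.6 kN; interior l_c = 105 − 30 = 75 → r_n = 265.7 kN.
  R_n,bearing = 1·147.6 + 2·265.7 = 679 kN → 679 / 2 = 339 kN.
Bearing governs: 339 kN.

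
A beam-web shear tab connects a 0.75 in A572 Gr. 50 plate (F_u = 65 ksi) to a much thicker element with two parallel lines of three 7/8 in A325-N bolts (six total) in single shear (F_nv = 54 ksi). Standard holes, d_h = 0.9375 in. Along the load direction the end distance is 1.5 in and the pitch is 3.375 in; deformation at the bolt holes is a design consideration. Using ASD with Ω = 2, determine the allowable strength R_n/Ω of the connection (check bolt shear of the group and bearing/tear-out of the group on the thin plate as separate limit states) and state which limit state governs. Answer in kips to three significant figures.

Bolt shear: A_b = π·0.875²/4 = 0.6013 in²; R_n = 54 × 0.6013 × 6 × 1 = 194.8 kips → 194.8 / 2 = 97.4 kips.
Bearing (1.2 l_c t F_u ≤ 2.4 d t F_u): upper limit = 2.4·0.875·0.75·65 = 102.4 kips.
  Edge l_c = 1.5 − 0.9375/2 = 1.031 → r_n = 60.33 kips; interior l_c = 3.375 − 0.9375 = 2.438 → r_n = 102.4 kips.
  R_n,bearing = 2·60.33 + 4·102.4 = 530.2 kips → 530.2 / 2 = 265 kips.
Bolt shear governs: 97.4 kips.

97.4 kips (bolt shear governs)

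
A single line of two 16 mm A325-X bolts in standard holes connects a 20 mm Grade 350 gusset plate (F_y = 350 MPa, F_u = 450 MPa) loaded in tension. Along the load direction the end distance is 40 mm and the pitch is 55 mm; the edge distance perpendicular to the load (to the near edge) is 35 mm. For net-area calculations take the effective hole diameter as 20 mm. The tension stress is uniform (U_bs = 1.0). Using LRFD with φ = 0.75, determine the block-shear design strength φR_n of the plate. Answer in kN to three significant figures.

432 kN

Shear plane L_v = 40 + 1·55 = 95 mm; A_gv = 95 × 20 = 1900 mm².
A_nv = (95 − 1.5·20) × 20 = 1300 mm².
A_nt = (35 − 0.5·20) × 20 = 500 mm².
0.6 F_u A_nv = 351 kN; 0.6 F_y A_gv = 399 kN → shear rupture governs the shear term.
R_n = 351 + 1.0 × 450 × 500 / 1000 = 576 kN.
Design strength φR_n = 0.75 × 576 = 432 kN.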